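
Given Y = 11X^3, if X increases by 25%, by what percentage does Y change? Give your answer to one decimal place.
95.3%

For Y = 11X^3:
If X → X(1 + 0.25)
Then Y → Y · (1 + 0.25)^3
     ≈ Y · 1.9531

Percentage change = ((1 + 0.25)^3 − 1) × 100% ≈ 95.3%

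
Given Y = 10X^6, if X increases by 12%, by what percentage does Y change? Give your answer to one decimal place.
97.4%

For Y = 10X^6:
If X → X(1 + 0.12)
Then Y → Y · (1 + 0.12)^6
     ≈ Y · 1.9738

Percentage change = ((1 + 0.12)^6 − 1) × 100% ≈ 97.4%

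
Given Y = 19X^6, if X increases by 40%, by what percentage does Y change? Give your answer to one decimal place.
653.0%

For Y = 19X^6:
If X → X(1 + 0.4)
Then Y → Y · (1 + 0.4)^6
     ≈ Y · 7.5295

Percentage change = ((1 + 0.4)^6 − 1) × 100% ≈ 653.0%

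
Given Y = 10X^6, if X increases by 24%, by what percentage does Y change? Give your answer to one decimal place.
263.5%

For Y = 10X^6:
If X → X(1 + 0.24)
Then Y → Y · (1 + 0.24)^6
     ≈ Y · 3.6352

Percentage change = ((1 + 0.24)^6 − 1) × 100% ≈ 263.5%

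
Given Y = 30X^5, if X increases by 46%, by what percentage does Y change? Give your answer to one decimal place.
563.4%

For Y = 30X^5:
If X → X(1 + 0.46)
Then Y → Y · (1 + 0.46)^5
     ≈ Y · 6.6338

Percentage change = ((1 + 0.46)^5 − 1) × 100% ≈ 563.4%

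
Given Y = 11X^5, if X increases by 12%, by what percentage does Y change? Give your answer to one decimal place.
76.2%

For Y = 11X^5:
If X → X(1 + 0.12)
Then Y → Y · (1 + 0.12)^5
     ≈ Y · 1.7623

Percentage change = ((1 + 0.12)^5 − 1) × 100% ≈ 76.2%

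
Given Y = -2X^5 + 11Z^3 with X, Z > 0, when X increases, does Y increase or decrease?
Y decreases

Taking the partial derivative:
∂Y/∂X = -10X^4

∂Y/∂X = -10X^4 < 0 (assuming positive values)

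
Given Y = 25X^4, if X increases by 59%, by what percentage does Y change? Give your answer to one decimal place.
539.1%

For Y = 25X^4:
If X → X(1 + 0.59)
Then Y → Y · (1 + 0.59)^4
     ≈ Y · 6.3913

Percentage change = ((1 + 0.59)^4 − 1) × 100% ≈ 539.1%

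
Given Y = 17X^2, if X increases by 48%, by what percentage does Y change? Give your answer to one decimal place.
119.0%

For Y = 17X^2:
If X → X(1 + 0.48)
Then Y → Y · (1 + 0.48)^2
     = Y · 2.1904

Percentage change = ((1 + 0.48)^2 − 1) × 100% ≈ 119.0%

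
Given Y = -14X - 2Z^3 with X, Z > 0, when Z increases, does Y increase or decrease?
Y decreases

Taking the partial derivative:
∂Y/∂Z = -6Z^2

∂Y/∂Z = -6Z^2 < 0 (assuming positive values)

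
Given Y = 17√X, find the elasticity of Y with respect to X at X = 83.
Elasticity = 1/2

Elasticity = (dY/dX) · (X/Y)

dY/dX = 17/(2·√X)
At X = 83: dY/dX = 17·√83/166, Y = 17·√83

Elasticity = (17·√83/166) · (83 / (17·√83)) = 1/2

Interpretation: for a small percentage change in X, the percentage change in Y is approximately 0.50 times as large.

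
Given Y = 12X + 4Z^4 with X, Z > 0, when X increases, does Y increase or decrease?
Y increases

Taking the partial derivative:
∂Y/∂X = 12

∂Y/∂X = 12 > 0 (assuming positive values)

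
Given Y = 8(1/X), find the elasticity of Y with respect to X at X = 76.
Elasticity = -1

Elasticity = (dY/dX) · (X/Y)

dY/dX = -8/X²
At X = 76: dY/dX = -1/722, Y = 2/19

Elasticity = (-1/722) · (76 / (2/19)) = -1

Interpretation: for a small percentage change in X, the percentage change in Y is approximately -1.00 times as large.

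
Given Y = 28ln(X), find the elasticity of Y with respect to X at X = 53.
Elasticity = 1/ln(53) ≈ 0.2519

Elasticity = (dY/dX) · (X/Y)

dY/dX = 28/X
At X = 53: dY/dX = 28/53, Y = 28·ln(53)

Elasticity = (28/53) · (53 / (28·ln(53))) = 1/ln(53) ≈ 0.2519

Interpretation: for a small percentage change in X, the percentage change in Y is approximately 0.25 times as large.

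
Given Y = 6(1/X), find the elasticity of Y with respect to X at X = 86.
Elasticity = -1

Elasticity = (dY/dX) · (X/Y)

dY/dX = -6/X²
At X = 86: dY/dX = -3/3698, Y = 3/43

Elasticity = (-3/3698) · (86 / (3/43)) = -1

Interpretation: for a small percentage change in X, the percentage change in Y is approximately -1.00 times as large.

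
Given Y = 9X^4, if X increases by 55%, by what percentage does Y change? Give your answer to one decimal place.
477.2%

For Y = 9X^4:
If X → X(1 + 0.55)
Then Y → Y · (1 + 0.55)^4
     ≈ Y · 5.7720

Percentage change = ((1 + 0.55)^4 − 1) × 100% ≈ 477.2%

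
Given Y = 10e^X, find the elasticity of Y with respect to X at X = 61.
Elasticity = 61

Elasticity = (dY/dX) · (X/Y)

dY/dX = 10·e^X
At X = 61: dY/dX = 10·e^61, Y = 10·e^61

Elasticity = (10·e^61) · (61 / (10·e^61)) = 61

Interpretation: for a small percentage change in X, the percentage change in Y is approximately 61.00 times as large.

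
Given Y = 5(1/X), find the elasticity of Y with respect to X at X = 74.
Elasticity = -1

Elasticity = (dY/dX) · (X/Y)

dY/dX = -5/X²
At X = 74: dY/dX = -5/5476, Y = 5/74

Elasticity = (-5/5476) · (74 / (5/74)) = -1

Interpretation: for a small percentage change in X, the percentage change in Y is approximately -1.00 times as large.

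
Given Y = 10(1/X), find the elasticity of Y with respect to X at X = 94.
Elasticity = -1

Elasticity = (dY/dX) · (X/Y)

dY/dX = -10/X²
At X = 94: dY/dX = -5/4418, Y = 5/47

Elasticity = (-5/4418) · (94 / (5/47)) = -1

Interpretation: for a small percentage change in X, the percentage change in Y is approximately -1.00 times as large.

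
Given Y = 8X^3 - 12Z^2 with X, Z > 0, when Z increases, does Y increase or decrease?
Y decreases

Taking the partial derivative:
∂Y/∂Z = -24Z

∂Y/∂Z = -24Z < 0 (assuming positive values)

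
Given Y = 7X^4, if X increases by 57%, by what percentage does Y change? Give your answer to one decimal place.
507.6%

For Y = 7X^4:
If X → X(1 + 0.57)
Then Y → Y · (1 + 0.57)^4
     ≈ Y · 6.0757

Percentage change = ((1 + 0.57)^4 − 1) × 100% ≈ 507.6%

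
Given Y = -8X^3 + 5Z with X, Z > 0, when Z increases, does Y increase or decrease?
Y increases

Taking the partial derivative:
∂Y/∂Z = 5

∂Y/∂Z = 5 > 0 (assuming positive values)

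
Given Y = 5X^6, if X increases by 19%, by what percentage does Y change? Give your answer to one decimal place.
184.0%

For Y = 5X^6:
If X → X(1 + 0.19)
Then Y → Y · (1 + 0.19)^6
     ≈ Y · 2.8398

Percentage change = ((1 + 0.19)^6 − 1) × 100% ≈ 184.0%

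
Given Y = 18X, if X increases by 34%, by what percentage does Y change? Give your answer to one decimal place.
34.0%

For Y = 18X:
If X → X(1 + 0.34)
Then Y → Y · (1 + 0.34)^1
     = Y · 1.3400

Percentage change = ((1 + 0.34)^1 − 1) × 100% = 34.0%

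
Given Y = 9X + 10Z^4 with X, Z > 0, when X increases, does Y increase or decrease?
Y increases

Taking the partial derivative:
∂Y/∂X = 9

∂Y/∂X = 9 > 0 (assuming positive values)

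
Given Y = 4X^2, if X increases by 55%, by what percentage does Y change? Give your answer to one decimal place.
140.3%

For Y = 4X^2:
If X → X(1 + 0.55)
Then Y → Y · (1 + 0.55)^2
     = Y · 2.4025

Percentage change = ((1 + 0.55)^2 − 1) × 100% ≈ 140.3%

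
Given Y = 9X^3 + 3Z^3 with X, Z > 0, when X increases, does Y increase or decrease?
Y increases

Taking the partial derivative:
∂Y/∂X = 27X^2

∂Y/∂X = 27X^2 > 0 (assuming positive values)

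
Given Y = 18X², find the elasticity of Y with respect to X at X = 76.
Elasticity = 2

Elasticity = (dY/dX) · (X/Y)

dY/dX = 36·X
At X = 76: dY/dX = 2736, Y = 103968

Elasticity = 2736 · (76 / 103968) = 2

Interpretation: for a small percentage change in X, the percentage change in Y is approximately 2.00 times as large.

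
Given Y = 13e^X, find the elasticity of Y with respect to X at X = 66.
Elasticity = 66

Elasticity = (dY/dX) · (X/Y)

dY/dX = 13·e^X
At X = 66: dY/dX = 13·e^66, Y = 13·e^66

Elasticity = (13·e^66) · (66 / (13·e^66)) = 66

Interpretation: for a small percentage change in X, the percentage change in Y is approximately 66.00 times as large.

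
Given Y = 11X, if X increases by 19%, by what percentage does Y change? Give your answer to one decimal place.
19.0%

For Y = 11X:
If X → X(1 + 0.19)
Then Y → Y · (1 + 0.19)^1
     = Y · 1.1900

Percentage change = ((1 + 0.19)^1 − 1) × 100% = 19.0%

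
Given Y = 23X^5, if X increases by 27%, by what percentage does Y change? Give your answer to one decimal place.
230.4%

For Y = 23X^5:
If X → X(1 + 0.27)
Then Y → Y · (1 + 0.27)^5
     ≈ Y · 3.3038

Percentage change = ((1 + 0.27)^5 − 1) × 100% ≈ 230.4%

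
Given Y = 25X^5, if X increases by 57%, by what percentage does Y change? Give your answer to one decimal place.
853.9%

For Y = 25X^5:
If X → X(1 + 0.57)
Then Y → Y · (1 + 0.57)^5
     ≈ Y · 9.5389

Percentage change = ((1 + 0.57)^5 − 1) × 100% ≈ 853.9%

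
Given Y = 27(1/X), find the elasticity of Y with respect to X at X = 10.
Elasticity = -1

Elasticity = (dY/dX) · (X/Y)

dY/dX = -27/X²
At X = 10: dY/dX = -27/100, Y = 27/10

Elasticity = (-27/100) · (10 / (27/10)) = -1

Interpretation: for a small percentage change in X, the percentage change in Y is approximately -1.00 times as large.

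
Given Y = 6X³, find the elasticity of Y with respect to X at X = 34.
Elasticity = 3

Elasticity = (dY/dX) · (X/Y)

dY/dX = 18·X²
At X = 34: dY/dX = 20808, Y = 235824

Elasticity = 20808 · (34 / 235824) = 3

Interpretation: for a small percentage change in X, the percentage change in Y is approximately 3.00 times as large.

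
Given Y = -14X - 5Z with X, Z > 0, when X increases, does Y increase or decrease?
Y decreases

Taking the partial derivative:
∂Y/∂X = -14

∂Y/∂X = -14 < 0 (assuming positive values)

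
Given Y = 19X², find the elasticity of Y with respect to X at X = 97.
Elasticity = 2

Elasticity = (dY/dX) · (X/Y)

dY/dX = 38·X
At X = 97: dY/dX = 3686, Y = 178771

Elasticity = 3686 · (97 / 178771) = 2

Interpretation: for a small percentage change in X, the percentage change in Y is approximately 2.00 times as large.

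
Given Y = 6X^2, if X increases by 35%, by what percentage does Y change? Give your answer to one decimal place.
82.3%

For Y = 6X^2:
If X → X(1 + 0.35)
Then Y → Y · (1 + 0.35)^2
     = Y · 1.8225

Percentage change = ((1 + 0.35)^2 − 1) × 100% ≈ 82.3%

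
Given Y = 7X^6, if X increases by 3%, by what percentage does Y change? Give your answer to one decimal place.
19.4%

For Y = 7X^6:
If X → X(1 + 0.03)
Then Y → Y · (1 + 0.03)^6
     ≈ Y · 1.1941

Percentage change = ((1 + 0.03)^6 − 1) × 100% ≈ 19.4%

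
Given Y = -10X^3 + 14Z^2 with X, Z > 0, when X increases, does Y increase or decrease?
Y decreases

Taking the partial derivative:
∂Y/∂X = -30X^2

∂Y/∂X = -30X^2 < 0 (assuming positive values)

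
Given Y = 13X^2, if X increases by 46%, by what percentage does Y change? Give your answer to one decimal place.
113.2%

For Y = 13X^2:
If X → X(1 + 0.46)
Then Y → Y · (1 + 0.46)^2
     = Y · 2.1316

Percentage change = ((1 + 0.46)^2 − 1) × 100% ≈ 113.2%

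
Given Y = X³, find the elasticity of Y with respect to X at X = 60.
Elasticity = 3

Elasticity = (dY/dX) · (X/Y)

dY/dX = 3·X²
At X = 60: dY/dX = 10800, Y = 216000

Elasticity = 10800 · (60 / 216000) = 3

Interpretation: for a small percentage change in X, the percentage change in Y is approximately 3.00 times as large.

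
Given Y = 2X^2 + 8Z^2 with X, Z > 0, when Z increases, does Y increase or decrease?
Y increases

Taking the partial derivative:
∂Y/∂Z = 16Z

∂Y/∂Z = 16Z > 0 (assuming positive values)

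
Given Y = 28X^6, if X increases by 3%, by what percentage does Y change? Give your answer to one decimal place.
19.4%

For Y = 28X^6:
If X → X(1 + 0.03)
Then Y → Y · (1 + 0.03)^6
     ≈ Y · 1.1941

Percentage change = ((1 + 0.03)^6 − 1) × 100% ≈ 19.4%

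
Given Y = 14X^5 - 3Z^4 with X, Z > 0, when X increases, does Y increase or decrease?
Y increases

Taking the partial derivative:
∂Y/∂X = 70X^4

∂Y/∂X = 70X^4 > 0 (assuming positive values)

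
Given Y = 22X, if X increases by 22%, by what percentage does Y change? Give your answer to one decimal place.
22.0%

For Y = 22X:
If X → X(1 + 0.22)
Then Y → Y · (1 + 0.22)^1
     = Y · 1.2200

Percentage change = ((1 + 0.22)^1 − 1) × 100% = 22.0%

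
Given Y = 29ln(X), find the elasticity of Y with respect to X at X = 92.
Elasticity = 1/ln(92) ≈ 0.2212

Elasticity = (dY/dX) · (X/Y)

dY/dX = 29/X
At X = 92: dY/dX = 29/92, Y = 29·ln(92)

Elasticity = (29/92) · (92 / (29·ln(92))) = 1/ln(92) ≈ 0.2212

Interpretation: for a small percentage change in X, the percentage change in Y is approximately 0.22 times as large.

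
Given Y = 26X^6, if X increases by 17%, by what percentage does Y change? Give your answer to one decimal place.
156.5%

For Y = 26X^6:
If X → X(1 + 0.17)
Then Y → Y · (1 + 0.17)^6
     ≈ Y · 2.5652

Percentage change = ((1 + 0.17)^6 − 1) × 100% ≈ 156.5%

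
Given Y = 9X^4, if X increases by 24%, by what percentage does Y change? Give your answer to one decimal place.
136.4%

For Y = 9X^4:
If X → X(1 + 0.24)
Then Y → Y · (1 + 0.24)^4
     ≈ Y · 2.3642

Percentage change = ((1 + 0.24)^4 − 1) × 100% ≈ 136.4%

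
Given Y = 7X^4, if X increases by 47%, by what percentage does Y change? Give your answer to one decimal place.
366.9%

For Y = 7X^4:
If X → X(1 + 0.47)
Then Y → Y · (1 + 0.47)^4
     ≈ Y · 4.6695

Percentage change = ((1 + 0.47)^4 − 1) × 100% ≈ 366.9%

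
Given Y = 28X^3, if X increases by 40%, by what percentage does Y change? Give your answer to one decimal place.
174.4%

For Y = 28X^3:
If X → X(1 + 0.4)
Then Y → Y · (1 + 0.4)^3
     = Y · 2.7440

Percentage change = ((1 + 0.4)^3 − 1) × 100% = 174.4%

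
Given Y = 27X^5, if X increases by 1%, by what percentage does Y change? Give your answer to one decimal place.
5.1%

For Y = 27X^5:
If X → X(1 + 0.01)
Then Y → Y · (1 + 0.01)^5
     ≈ Y · 1.0510

Percentage change = ((1 + 0.01)^5 − 1) × 100% ≈ 5.1%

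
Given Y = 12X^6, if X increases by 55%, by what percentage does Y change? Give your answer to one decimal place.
1286.7%

For Y = 12X^6:
If X → X(1 + 0.55)
Then Y → Y · (1 + 0.55)^6
     ≈ Y · 13.8672

Percentage change = ((1 + 0.55)^6 − 1) × 100% ≈ 1286.7%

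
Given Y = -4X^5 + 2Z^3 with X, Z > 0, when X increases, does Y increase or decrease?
Y decreases

Taking the partial derivative:
∂Y/∂X = -20X^4

∂Y/∂X = -20X^4 < 0 (assuming positive values)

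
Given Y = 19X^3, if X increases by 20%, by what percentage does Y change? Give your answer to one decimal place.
72.8%

For Y = 19X^3:
If X → X(1 + 0.2)
Then Y → Y · (1 + 0.2)^3
     = Y · 1.7280

Percentage change = ((1 + 0.2)^3 − 1) × 100% = 72.8%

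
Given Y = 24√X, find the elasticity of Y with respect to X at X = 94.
Elasticity = 1/2

Elasticity = (dY/dX) · (X/Y)

dY/dX = 12/√X
At X = 94: dY/dX = 6·√94/47, Y = 24·√94

Elasticity = (6·√94/47) · (94 / (24·√94)) = 1/2

Interpretation: for a small percentage change in X, the percentage change in Y is approximately 0.50 times as large.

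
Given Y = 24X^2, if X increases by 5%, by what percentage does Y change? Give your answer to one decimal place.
10.3%

For Y = 24X^2:
If X → X(1 + 0.05)
Then Y → Y · (1 + 0.05)^2
     = Y · 1.1025

Percentage change = ((1 + 0.05)^2 − 1) × 100% ≈ 10.3%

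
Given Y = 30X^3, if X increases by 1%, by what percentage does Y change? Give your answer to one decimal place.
3.0%

For Y = 30X^3:
If X → X(1 + 0.01)
Then Y → Y · (1 + 0.01)^3
     ≈ Y · 1.0303

Percentage change = ((1 + 0.01)^3 − 1) × 100% ≈ 3.0%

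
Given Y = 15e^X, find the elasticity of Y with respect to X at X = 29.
Elasticity = 29

Elasticity = (dY/dX) · (X/Y)

dY/dX = 15·e^X
At X = 29: dY/dX = 15·e^29, Y = 15·e^29

Elasticity = (15·e^29) · (29 / (15·e^29)) = 29

Interpretation: for a small percentage change in X, the percentage change in Y is approximately 29.00 times as large.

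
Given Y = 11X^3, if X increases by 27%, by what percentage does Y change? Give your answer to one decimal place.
104.8%

For Y = 11X^3:
If X → X(1 + 0.27)
Then Y → Y · (1 + 0.27)^3
     ≈ Y · 2.0484

Percentage change = ((1 + 0.27)^3 − 1) × 100% ≈ 104.8%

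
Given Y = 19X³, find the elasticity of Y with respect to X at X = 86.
Elasticity = 3

Elasticity = (dY/dX) · (X/Y)

dY/dX = 57·X²
At X = 86: dY/dX = 421572, Y = 12085064

Elasticity = 421572 · (86 / 12085064) = 3

Interpretation: for a small percentage change in X, the percentage change in Y is approximately 3.00 times as large.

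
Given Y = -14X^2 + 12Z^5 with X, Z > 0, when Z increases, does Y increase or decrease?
Y increases

Taking the partial derivative:
∂Y/∂Z = 60Z^4

∂Y/∂Z = 60Z^4 > 0 (assuming positive values)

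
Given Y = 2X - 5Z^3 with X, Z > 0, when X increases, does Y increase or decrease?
Y increases

Taking the partial derivative:
∂Y/∂X = 2

∂Y/∂X = 2 > 0 (assuming positive values)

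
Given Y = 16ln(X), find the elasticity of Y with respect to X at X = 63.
Elasticity = 1/ln(63) ≈ 0.2414

Elasticity = (dY/dX) · (X/Y)

dY/dX = 16/X
At X = 63: dY/dX = 16/63, Y = 16·ln(63)

Elasticity = (16/63) · (63 / (16·ln(63))) = 1/ln(63) ≈ 0.2414

Interpretation: for a small percentage change in X, the percentage change in Y is approximately 0.24 times as large.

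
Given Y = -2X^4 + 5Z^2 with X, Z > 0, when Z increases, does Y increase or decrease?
Y increases

Taking the partial derivative:
∂Y/∂Z = 10Z

∂Y/∂Z = 10Z > 0 (assuming positive values)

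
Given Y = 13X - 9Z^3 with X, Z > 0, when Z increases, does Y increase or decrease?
Y decreases

Taking the partial derivative:
∂Y/∂Z = -27Z^2

∂Y/∂Z = -27Z^2 < 0 (assuming positive values)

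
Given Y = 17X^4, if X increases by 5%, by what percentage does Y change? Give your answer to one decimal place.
21.6%

For Y = 17X^4:
If X → X(1 + 0.05)
Then Y → Y · (1 + 0.05)^4
     ≈ Y · 1.2155

Percentage change = ((1 + 0.05)^4 − 1) × 100% ≈ 21.6%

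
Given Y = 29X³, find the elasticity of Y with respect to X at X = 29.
Elasticity = 3

Elasticity = (dY/dX) · (X/Y)

dY/dX = 87·X²
At X = 29: dY/dX = 73167, Y = 707281

Elasticity = 73167 · (29 / 707281) = 3

Interpretation: for a small percentage change in X, the percentage change in Y is approximately 3.00 times as large.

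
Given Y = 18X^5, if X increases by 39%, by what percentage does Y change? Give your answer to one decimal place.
418.9%

For Y = 18X^5:
If X → X(1 + 0.39)
Then Y → Y · (1 + 0.39)^5
     ≈ Y · 5.1889

Percentage change = ((1 + 0.39)^5 − 1) × 100% ≈ 418.9%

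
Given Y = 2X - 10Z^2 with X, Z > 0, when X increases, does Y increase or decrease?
Y increases

Taking the partial derivative:
∂Y/∂X = 2

∂Y/∂X = 2 > 0 (assuming positive values)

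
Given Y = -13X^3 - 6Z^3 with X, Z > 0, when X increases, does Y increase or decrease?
Y decreases

Taking the partial derivative:
∂Y/∂X = -39X^2

∂Y/∂X = -39X^2 < 0 (assuming positive values)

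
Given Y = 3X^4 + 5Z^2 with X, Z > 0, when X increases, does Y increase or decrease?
Y increases

Taking the partial derivative:
∂Y/∂X = 12X^3

∂Y/∂X = 12X^3 > 0 (assuming positive values)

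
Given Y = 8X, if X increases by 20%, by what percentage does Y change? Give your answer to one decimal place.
20.0%

For Y = 8X:
If X → X(1 + 0.2)
Then Y → Y · (1 + 0.2)^1
     = Y · 1.2000

Percentage change = ((1 + 0.2)^1 − 1) × 100% = 20.0%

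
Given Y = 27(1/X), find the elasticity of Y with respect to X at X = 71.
Elasticity = -1

Elasticity = (dY/dX) · (X/Y)

dY/dX = -27/X²
At X = 71: dY/dX = -27/5041, Y = 27/71

Elasticity = (-27/5041) · (71 / (27/71)) = -1

Interpretation: for a small percentage change in X, the percentage change in Y is approximately -1.00 times as large.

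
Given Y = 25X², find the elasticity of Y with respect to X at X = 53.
Elasticity = 2

Elasticity = (dY/dX) · (X/Y)

dY/dX = 50·X
At X = 53: dY/dX = 2650, Y = 70225

Elasticity = 2650 · (53 / 70225) = 2

Interpretation: for a small percentage change in X, the percentage change in Y is approximately 2.00 times as large.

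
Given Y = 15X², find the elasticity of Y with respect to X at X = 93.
Elasticity = 2

Elasticity = (dY/dX) · (X/Y)

dY/dX = 30·X
At X = 93: dY/dX = 2790, Y = 129735

Elasticity = 2790 · (93 / 129735) = 2

Interpretation: for a small percentage change in X, the percentage change in Y is approximately 2.00 times as large.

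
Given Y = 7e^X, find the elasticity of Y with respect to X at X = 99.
Elasticity = 99

Elasticity = (dY/dX) · (X/Y)

dY/dX = 7·e^X
At X = 99: dY/dX = 7·e^99, Y = 7·e^99

Elasticity = (7·e^99) · (99 / (7·e^99)) = 99

Interpretation: for a small percentage change in X, the percentage change in Y is approximately 99.00 times as large.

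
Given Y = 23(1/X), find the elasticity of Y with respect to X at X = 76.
Elasticity = -1

Elasticity = (dY/dX) · (X/Y)

dY/dX = -23/X²
At X = 76: dY/dX = -23/5776, Y = 23/76

Elasticity = (-23/5776) · (76 / (23/76)) = -1

Interpretation: for a small percentage change in X, the percentage change in Y is approximately -1.00 times as large.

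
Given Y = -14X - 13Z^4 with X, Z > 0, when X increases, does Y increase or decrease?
Y decreases

Taking the partial derivative:
∂Y/∂X = -14

∂Y/∂X = -14 < 0 (assuming positive values)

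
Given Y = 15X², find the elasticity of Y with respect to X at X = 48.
Elasticity = 2

Elasticity = (dY/dX) · (X/Y)

dY/dX = 30·X
At X = 48: dY/dX = 1440, Y = 34560

Elasticity = 1440 · (48 / 34560) = 2

Interpretation: for a small percentage change in X, the percentage change in Y is approximately 2.00 times as large.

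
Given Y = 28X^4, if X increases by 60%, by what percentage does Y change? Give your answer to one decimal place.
555.4%

For Y = 28X^4:
If X → X(1 + 0.6)
Then Y → Y · (1 + 0.6)^4
     = Y · 6.5536

Percentage change = ((1 + 0.6)^4 − 1) × 100% ≈ 555.4%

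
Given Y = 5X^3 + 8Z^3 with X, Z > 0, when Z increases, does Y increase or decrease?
Y increases

Taking the partial derivative:
∂Y/∂Z = 24Z^2

∂Y/∂Z = 24Z^2 > 0 (assuming positive values)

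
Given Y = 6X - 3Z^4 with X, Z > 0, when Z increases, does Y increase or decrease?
Y decreases

Taking the partial derivative:
∂Y/∂Z = -12Z^3

∂Y/∂Z = -12Z^3 < 0 (assuming positive values)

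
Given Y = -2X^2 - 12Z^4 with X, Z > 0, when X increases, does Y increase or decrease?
Y decreases

Taking the partial derivative:
∂Y/∂X = -4X

∂Y/∂X = -4X < 0 (assuming positive values)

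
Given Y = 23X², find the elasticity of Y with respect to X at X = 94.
Elasticity = 2

Elasticity = (dY/dX) · (X/Y)

dY/dX = 46·X
At X = 94: dY/dX = 4324, Y = 203228

Elasticity = 4324 · (94 / 203228) = 2

Interpretation: for a small percentage change in X, the percentage change in Y is approximately 2.00 times as large.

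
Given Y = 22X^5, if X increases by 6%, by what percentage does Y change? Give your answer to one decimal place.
33.8%

For Y = 22X^5:
If X → X(1 + 0.06)
Then Y → Y · (1 + 0.06)^5
     ≈ Y · 1.3382

Percentage change = ((1 + 0.06)^5 − 1) × 100% ≈ 33.8%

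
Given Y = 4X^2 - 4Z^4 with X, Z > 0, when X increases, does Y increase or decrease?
Y increases

Taking the partial derivative:
∂Y/∂X = 8X

∂Y/∂X = 8X > 0 (assuming positive values)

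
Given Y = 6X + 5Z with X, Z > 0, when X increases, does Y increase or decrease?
Y increases

Taking the partial derivative:
∂Y/∂X = 6

∂Y/∂X = 6 > 0 (assuming positive values)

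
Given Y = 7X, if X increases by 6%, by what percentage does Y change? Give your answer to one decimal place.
6.0%

For Y = 7X:
If X → X(1 + 0.06)
Then Y → Y · (1 + 0.06)^1
     = Y · 1.0600

Percentage change = ((1 + 0.06)^1 − 1) × 100% = 6.0%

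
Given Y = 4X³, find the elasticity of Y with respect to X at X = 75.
Elasticity = 3

Elasticity = (dY/dX) · (X/Y)

dY/dX = 12·X²
At X = 75: dY/dX = 67500, Y = 1687500

Elasticity = 67500 · (75 / 1687500) = 3

Interpretation: for a small percentage change in X, the percentage change in Y is approximately 3.00 times as large.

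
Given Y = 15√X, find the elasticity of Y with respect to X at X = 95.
Elasticity = 1/2

Elasticity = (dY/dX) · (X/Y)

dY/dX = 15/(2·√X)
At X = 95: dY/dX = 3·√95/38, Y = 15·√95

Elasticity = (3·√95/38) · (95 / (15·√95)) = 1/2

Interpretation: for a small percentage change in X, the percentage change in Y is approximately 0.50 times as large.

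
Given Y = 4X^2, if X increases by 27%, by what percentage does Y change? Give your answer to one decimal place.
61.3%

For Y = 4X^2:
If X → X(1 + 0.27)
Then Y → Y · (1 + 0.27)^2
     = Y · 1.6129

Percentage change = ((1 + 0.27)^2 − 1) × 100% ≈ 61.3%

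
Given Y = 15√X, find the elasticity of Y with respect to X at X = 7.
Elasticity = 1/2

Elasticity = (dY/dX) · (X/Y)

dY/dX = 15/(2·√X)
At X = 7: dY/dX = 15·√7/14, Y = 15·√7

Elasticity = (15·√7/14) · (7 / (15·√7)) = 1/2

Interpretation: for a small percentage change in X, the percentage change in Y is approximately 0.50 times as large.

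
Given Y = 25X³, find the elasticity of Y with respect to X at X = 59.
Elasticity = 3

Elasticity = (dY/dX) · (X/Y)

dY/dX = 75·X²
At X = 59: dY/dX = 261075, Y = 5134475

Elasticity = 261075 · (59 / 5134475) = 3

Interpretation: for a small percentage change in X, the percentage change in Y is approximately 3.00 times as large.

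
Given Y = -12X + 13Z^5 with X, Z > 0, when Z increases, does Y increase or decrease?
Y increases

Taking the partial derivative:
∂Y/∂Z = 65Z^4

∂Y/∂Z = 65Z^4 > 0 (assuming positive values)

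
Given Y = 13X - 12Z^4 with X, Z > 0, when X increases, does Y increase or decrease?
Y increases

Taking the partial derivative:
∂Y/∂X = 13

∂Y/∂X = 13 > 0 (assuming positive values)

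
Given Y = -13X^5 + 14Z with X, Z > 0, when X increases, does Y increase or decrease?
Y decreases

Taking the partial derivative:
∂Y/∂X = -65X^4

∂Y/∂X = -65X^4 < 0 (assuming positive values)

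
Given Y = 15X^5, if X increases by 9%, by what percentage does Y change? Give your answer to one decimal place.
53.9%

For Y = 15X^5:
If X → X(1 + 0.09)
Then Y → Y · (1 + 0.09)^5
     ≈ Y · 1.5386

Percentage change = ((1 + 0.09)^5 − 1) × 100% ≈ 53.9%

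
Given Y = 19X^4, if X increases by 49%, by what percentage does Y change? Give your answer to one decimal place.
392.9%

For Y = 19X^4:
If X → X(1 + 0.49)
Then Y → Y · (1 + 0.49)^4
     ≈ Y · 4.9288

Percentage change = ((1 + 0.49)^4 − 1) × 100% ≈ 392.9%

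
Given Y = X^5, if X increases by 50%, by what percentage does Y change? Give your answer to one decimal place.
659.4%

For Y = X^5:
If X → X(1 + 0.5)
Then Y → Y · (1 + 0.5)^5
     ≈ Y · 7.5938

Percentage change = ((1 + 0.5)^5 − 1) × 100% ≈ 659.4%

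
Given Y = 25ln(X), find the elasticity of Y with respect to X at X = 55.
Elasticity = 1/ln(55) ≈ 0.2495

Elasticity = (dY/dX) · (X/Y)

dY/dX = 25/X
At X = 55: dY/dX = 5/11, Y = 25·ln(55)

Elasticity = (5/11) · (55 / (25·ln(55))) = 1/ln(55) ≈ 0.2495

Interpretation: for a small percentage change in X, the percentage change in Y is approximately 0.25 times as large.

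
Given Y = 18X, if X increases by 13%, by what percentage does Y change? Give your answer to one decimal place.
13.0%

For Y = 18X:
If X → X(1 + 0.13)
Then Y → Y · (1 + 0.13)^1
     = Y · 1.1300

Percentage change = ((1 + 0.13)^1 − 1) × 100% = 13.0%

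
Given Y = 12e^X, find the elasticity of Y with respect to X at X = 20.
Elasticity = 20

Elasticity = (dY/dX) · (X/Y)

dY/dX = 12·e^X
At X = 20: dY/dX = 12·e^20, Y = 12·e^20

Elasticity = (12·e^20) · (20 / (12·e^20)) = 20

Interpretation: for a small percentage change in X, the percentage change in Y is approximately 20.00 times as large.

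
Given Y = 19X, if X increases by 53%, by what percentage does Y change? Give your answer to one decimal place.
53.0%

For Y = 19X:
If X → X(1 + 0.53)
Then Y → Y · (1 + 0.53)^1
     = Y · 1.5300

Percentage change = ((1 + 0.53)^1 − 1) × 100% = 53.0%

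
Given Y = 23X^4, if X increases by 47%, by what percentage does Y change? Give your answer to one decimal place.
366.9%

For Y = 23X^4:
If X → X(1 + 0.47)
Then Y → Y · (1 + 0.47)^4
     ≈ Y · 4.6695

Percentage change = ((1 + 0.47)^4 − 1) × 100% ≈ 366.9%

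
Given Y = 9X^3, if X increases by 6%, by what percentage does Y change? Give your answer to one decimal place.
19.1%

For Y = 9X^3:
If X → X(1 + 0.06)
Then Y → Y · (1 + 0.06)^3
     ≈ Y · 1.1910

Percentage change = ((1 + 0.06)^3 − 1) × 100% ≈ 19.1%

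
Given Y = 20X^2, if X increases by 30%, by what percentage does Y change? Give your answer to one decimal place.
69.0%

For Y = 20X^2:
If X → X(1 + 0.3)
Then Y → Y · (1 + 0.3)^2
     = Y · 1.6900

Percentage change = ((1 + 0.3)^2 − 1) × 100% = 69.0%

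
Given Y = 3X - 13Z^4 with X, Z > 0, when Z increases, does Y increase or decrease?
Y decreases

Taking the partial derivative:
∂Y/∂Z = -52Z^3

∂Y/∂Z = -52Z^3 < 0 (assuming positive values)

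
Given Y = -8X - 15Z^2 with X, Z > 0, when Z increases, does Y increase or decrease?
Y decreases

Taking the partial derivative:
∂Y/∂Z = -30Z

∂Y/∂Z = -30Z < 0 (assuming positive values)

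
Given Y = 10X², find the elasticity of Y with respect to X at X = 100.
Elasticity = 2

Elasticity = (dY/dX) · (X/Y)

dY/dX = 20·X
At X = 100: dY/dX = 2000, Y = 100000

Elasticity = 2000 · (100 / 100000) = 2

Interpretation: for a small percentage change in X, the percentage change in Y is approximately 2.00 times as large.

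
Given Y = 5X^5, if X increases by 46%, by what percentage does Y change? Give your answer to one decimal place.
563.4%

For Y = 5X^5:
If X → X(1 + 0.46)
Then Y → Y · (1 + 0.46)^5
     ≈ Y · 6.6338

Percentage change = ((1 + 0.46)^5 − 1) × 100% ≈ 563.4%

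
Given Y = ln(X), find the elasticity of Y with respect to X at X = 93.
Elasticity = 1/ln(93) ≈ 0.2206

Elasticity = (dY/dX) · (X/Y)

dY/dX = 1/X
At X = 93: dY/dX = 1/93, Y = ln(93)

Elasticity = (1/93) · (93 / (ln(93))) = 1/ln(93) ≈ 0.2206

Interpretation: for a small percentage change in X, the percentage change in Y is approximately 0.22 times as large.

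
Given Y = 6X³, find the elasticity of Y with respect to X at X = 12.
Elasticity = 3

Elasticity = (dY/dX) · (X/Y)

dY/dX = 18·X²
At X = 12: dY/dX = 2592, Y = 10368

Elasticity = 2592 · (12 / 10368) = 3

Interpretation: for a small percentage change in X, the percentage change in Y is approximately 3.00 times as large.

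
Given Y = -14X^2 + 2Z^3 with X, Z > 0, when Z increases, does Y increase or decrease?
Y increases

Taking the partial derivative:
∂Y/∂Z = 6Z^2

∂Y/∂Z = 6Z^2 > 0 (assuming positive values)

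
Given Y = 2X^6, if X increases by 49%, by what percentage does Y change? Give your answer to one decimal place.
994.3%

For Y = 2X^6:
If X → X(1 + 0.49)
Then Y → Y · (1 + 0.49)^6
     ≈ Y · 10.9425

Percentage change = ((1 + 0.49)^6 − 1) × 100% ≈ 994.3%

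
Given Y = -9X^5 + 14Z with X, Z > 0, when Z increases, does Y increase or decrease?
Y increases

Taking the partial derivative:
∂Y/∂Z = 14

∂Y/∂Z = 14 > 0 (assuming positive values)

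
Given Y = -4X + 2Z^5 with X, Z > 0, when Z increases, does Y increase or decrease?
Y increases

Taking the partial derivative:
∂Y/∂Z = 10Z^4

∂Y/∂Z = 10Z^4 > 0 (assuming positive values)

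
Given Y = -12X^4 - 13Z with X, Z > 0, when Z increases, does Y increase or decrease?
Y decreases

Taking the partial derivative:
∂Y/∂Z = -13

∂Y/∂Z = -13 < 0 (assuming positive values)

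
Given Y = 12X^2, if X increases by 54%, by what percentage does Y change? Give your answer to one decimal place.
137.2%

For Y = 12X^2:
If X → X(1 + 0.54)
Then Y → Y · (1 + 0.54)^2
     = Y · 2.3716

Percentage change = ((1 + 0.54)^2 − 1) × 100% ≈ 137.2%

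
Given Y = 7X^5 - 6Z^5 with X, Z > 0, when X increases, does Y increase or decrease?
Y increases

Taking the partial derivative:
∂Y/∂X = 35X^4

∂Y/∂X = 35X^4 > 0 (assuming positive values)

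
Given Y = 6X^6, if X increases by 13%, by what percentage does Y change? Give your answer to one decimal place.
108.2%

For Y = 6X^6:
If X → X(1 + 0.13)
Then Y → Y · (1 + 0.13)^6
     ≈ Y · 2.0820

Percentage change = ((1 + 0.13)^6 − 1) × 100% ≈ 108.2%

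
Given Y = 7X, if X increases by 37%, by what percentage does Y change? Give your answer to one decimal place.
37.0%

For Y = 7X:
If X → X(1 + 0.37)
Then Y → Y · (1 + 0.37)^1
     = Y · 1.3700

Percentage change = ((1 + 0.37)^1 − 1) × 100% = 37.0%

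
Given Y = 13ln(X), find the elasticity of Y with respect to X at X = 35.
Elasticity = 1/ln(35) ≈ 0.2813

Elasticity = (dY/dX) · (X/Y)

dY/dX = 13/X
At X = 35: dY/dX = 13/35, Y = 13·ln(35)

Elasticity = (13/35) · (35 / (13·ln(35))) = 1/ln(35) ≈ 0.2813

Interpretation: for a small percentage change in X, the percentage change in Y is approximately 0.28 times as large.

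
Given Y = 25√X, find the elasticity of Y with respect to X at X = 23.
Elasticity = 1/2

Elasticity = (dY/dX) · (X/Y)

dY/dX = 25/(2·√X)
At X = 23: dY/dX = 25·√23/46, Y = 25·√23

Elasticity = (25·√23/46) · (23 / (25·√23)) = 1/2

Interpretation: for a small percentage change in X, the percentage change in Y is approximately 0.50 times as large.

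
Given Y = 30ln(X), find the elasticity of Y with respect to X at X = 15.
Elasticity = 1/ln(15) ≈ 0.3693

Elasticity = (dY/dX) · (X/Y)

dY/dX = 30/X
At X = 15: dY/dX = 2, Y = 30·ln(15)

Elasticity = 2 · (15 / (30·ln(15))) = 1/ln(15) ≈ 0.3693

Interpretation: for a small percentage change in X, the percentage change in Y is approximately 0.37 times as large.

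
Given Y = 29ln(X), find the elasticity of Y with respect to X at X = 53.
Elasticity = 1/ln(53) ≈ 0.2519

Elasticity = (dY/dX) · (X/Y)

dY/dX = 29/X
At X = 53: dY/dX = 29/53, Y = 29·ln(53)

Elasticity = (29/53) · (53 / (29·ln(53))) = 1/ln(53) ≈ 0.2519

Interpretation: for a small percentage change in X, the percentage change in Y is approximately 0.25 times as large.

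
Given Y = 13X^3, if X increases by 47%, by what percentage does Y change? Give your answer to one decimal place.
217.7%

For Y = 13X^3:
If X → X(1 + 0.47)
Then Y → Y · (1 + 0.47)^3
     ≈ Y · 3.1765

Percentage change = ((1 + 0.47)^3 − 1) × 100% ≈ 217.7%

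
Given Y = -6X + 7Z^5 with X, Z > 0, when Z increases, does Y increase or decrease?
Y increases

Taking the partial derivative:
∂Y/∂Z = 35Z^4

∂Y/∂Z = 35Z^4 > 0 (assuming positive values)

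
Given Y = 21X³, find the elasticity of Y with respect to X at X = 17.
Elasticity = 3

Elasticity = (dY/dX) · (X/Y)

dY/dX = 63·X²
At X = 17: dY/dX = 18207, Y = 103173

Elasticity = 18207 · (17 / 103173) = 3

Interpretation: for a small percentage change in X, the percentage change in Y is approximately 3.00 times as large.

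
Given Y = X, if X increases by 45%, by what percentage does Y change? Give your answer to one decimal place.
45.0%

For Y = X:
If X → X(1 + 0.45)
Then Y → Y · (1 + 0.45)^1
     = Y · 1.4500

Percentage change = ((1 + 0.45)^1 − 1) × 100% = 45.0%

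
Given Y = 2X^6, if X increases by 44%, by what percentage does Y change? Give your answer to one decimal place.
791.6%

For Y = 2X^6:
If X → X(1 + 0.44)
Then Y → Y · (1 + 0.44)^6
     ≈ Y · 8.9161

Percentage change = ((1 + 0.44)^6 − 1) × 100% ≈ 791.6%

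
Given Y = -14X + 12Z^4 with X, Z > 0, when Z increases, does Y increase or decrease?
Y increases

Taking the partial derivative:
∂Y/∂Z = 48Z^3

∂Y/∂Z = 48Z^3 > 0 (assuming positive values)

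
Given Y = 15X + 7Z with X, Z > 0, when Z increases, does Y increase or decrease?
Y increases

Taking the partial derivative:
∂Y/∂Z = 7

∂Y/∂Z = 7 > 0 (assuming positive values)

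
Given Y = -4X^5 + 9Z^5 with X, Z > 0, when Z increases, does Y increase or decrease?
Y increases

Taking the partial derivative:
∂Y/∂Z = 45Z^4

∂Y/∂Z = 45Z^4 > 0 (assuming positive values)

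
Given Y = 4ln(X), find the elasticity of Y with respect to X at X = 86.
Elasticity = 1/ln(86) ≈ 0.2245

Elasticity = (dY/dX) · (X/Y)

dY/dX = 4/X
At X = 86: dY/dX = 2/43, Y = 4·ln(86)

Elasticity = (2/43) · (86 / (4·ln(86))) = 1/ln(86) ≈ 0.2245

Interpretation: for a small percentage change in X, the percentage change in Y is approximately 0.22 times as large.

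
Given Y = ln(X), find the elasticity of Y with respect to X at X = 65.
Elasticity = 1/ln(65) ≈ 0.2396

Elasticity = (dY/dX) · (X/Y)

dY/dX = 1/X
At X = 65: dY/dX = 1/65, Y = ln(65)

Elasticity = (1/65) · (65 / (ln(65))) = 1/ln(65) ≈ 0.2396

Interpretation: for a small percentage change in X, the percentage change in Y is approximately 0.24 times as large.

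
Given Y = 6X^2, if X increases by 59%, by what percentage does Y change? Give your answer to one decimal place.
152.8%

For Y = 6X^2:
If X → X(1 + 0.59)
Then Y → Y · (1 + 0.59)^2
     = Y · 2.5281

Percentage change = ((1 + 0.59)^2 − 1) × 100% ≈ 152.8%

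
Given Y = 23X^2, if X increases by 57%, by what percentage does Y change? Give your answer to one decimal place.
146.5%

For Y = 23X^2:
If X → X(1 + 0.57)
Then Y → Y · (1 + 0.57)^2
     = Y · 2.4649

Percentage change = ((1 + 0.57)^2 − 1) × 100% ≈ 146.5%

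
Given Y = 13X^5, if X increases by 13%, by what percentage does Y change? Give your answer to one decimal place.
84.2%

For Y = 13X^5:
If X → X(1 + 0.13)
Then Y → Y · (1 + 0.13)^5
     ≈ Y · 1.8424

Percentage change = ((1 + 0.13)^5 − 1) × 100% ≈ 84.2%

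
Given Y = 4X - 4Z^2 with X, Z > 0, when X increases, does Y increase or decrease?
Y increases

Taking the partial derivative:
∂Y/∂X = 4

∂Y/∂X = 4 > 0 (assuming positive values)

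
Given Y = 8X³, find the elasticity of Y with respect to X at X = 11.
Elasticity = 3

Elasticity = (dY/dX) · (X/Y)

dY/dX = 24·X²
At X = 11: dY/dX = 2904, Y = 10648

Elasticity = 2904 · (11 / 10648) = 3

Interpretation: for a small percentage change in X, the percentage change in Y is approximately 3.00 times as large.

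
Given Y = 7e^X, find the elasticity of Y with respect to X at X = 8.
Elasticity = 8

Elasticity = (dY/dX) · (X/Y)

dY/dX = 7·e^X
At X = 8: dY/dX = 7·e^8, Y = 7·e^8

Elasticity = (7·e^8) · (8 / (7·e^8)) = 8

Interpretation: for a small percentage change in X, the percentage change in Y is approximately 8.00 times as large.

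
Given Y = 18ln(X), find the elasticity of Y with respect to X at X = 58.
Elasticity = 1/ln(58) ≈ 0.2463

Elasticity = (dY/dX) · (X/Y)

dY/dX = 18/X
At X = 58: dY/dX = 9/29, Y = 18·ln(58)

Elasticity = (9/29) · (58 / (18·ln(58))) = 1/ln(58) ≈ 0.2463

Interpretation: for a small percentage change in X, the percentage change in Y is approximately 0.25 times as large.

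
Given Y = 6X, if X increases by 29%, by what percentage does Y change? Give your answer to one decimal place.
29.0%

For Y = 6X:
If X → X(1 + 0.29)
Then Y → Y · (1 + 0.29)^1
     = Y · 1.2900

Percentage change = ((1 + 0.29)^1 − 1) × 100% = 29.0%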